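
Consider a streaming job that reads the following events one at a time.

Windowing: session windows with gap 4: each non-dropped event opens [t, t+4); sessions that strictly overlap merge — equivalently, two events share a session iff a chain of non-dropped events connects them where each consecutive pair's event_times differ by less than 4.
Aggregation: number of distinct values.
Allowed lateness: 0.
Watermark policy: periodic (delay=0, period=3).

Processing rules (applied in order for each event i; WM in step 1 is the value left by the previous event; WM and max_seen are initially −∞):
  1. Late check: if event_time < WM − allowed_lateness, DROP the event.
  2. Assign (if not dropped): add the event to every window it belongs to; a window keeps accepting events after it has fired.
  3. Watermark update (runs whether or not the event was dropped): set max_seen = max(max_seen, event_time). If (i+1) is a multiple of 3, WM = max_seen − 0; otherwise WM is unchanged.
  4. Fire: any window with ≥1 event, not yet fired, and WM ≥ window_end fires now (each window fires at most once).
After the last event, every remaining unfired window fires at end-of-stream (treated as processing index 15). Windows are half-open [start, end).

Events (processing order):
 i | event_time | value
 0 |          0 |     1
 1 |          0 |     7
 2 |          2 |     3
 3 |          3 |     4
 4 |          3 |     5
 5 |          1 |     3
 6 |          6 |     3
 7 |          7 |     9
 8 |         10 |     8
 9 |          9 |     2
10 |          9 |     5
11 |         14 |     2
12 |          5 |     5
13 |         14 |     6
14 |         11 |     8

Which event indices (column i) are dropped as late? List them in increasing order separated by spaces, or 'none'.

i=0 t=0 v=1: → [0,4); WM=−∞
i=1 t=0 v=7: → [0,4); WM=−∞
i=2 t=2 v=3: → [0,6); WM=2
i=3 t=3 v=4: → [0,7); WM=2
i=4 t=3 v=5: → [0,7); WM=2
i=5 t=1 v=3: DROP (t<2-0); WM=3
i=6 t=6 v=3: → [0,10); WM=3
i=7 t=7 v=9: → [0,11); WM=3
i=8 t=10 v=8: → [0,14); WM=10
i=9 t=9 v=2: DROP (t<10-0); WM=10
i=10 t=9 v=5: DROP (t<10-0); WM=10
i=11 t=14 v=2: → [14,18); WM=14
i=12 t=5 v=5: DROP (t<14-0); WM=14
i=13 t=14 v=6: → [14,18); WM=14
i=14 t=11 v=8: DROP (t<14-0); WM=14

5 9 10 12 14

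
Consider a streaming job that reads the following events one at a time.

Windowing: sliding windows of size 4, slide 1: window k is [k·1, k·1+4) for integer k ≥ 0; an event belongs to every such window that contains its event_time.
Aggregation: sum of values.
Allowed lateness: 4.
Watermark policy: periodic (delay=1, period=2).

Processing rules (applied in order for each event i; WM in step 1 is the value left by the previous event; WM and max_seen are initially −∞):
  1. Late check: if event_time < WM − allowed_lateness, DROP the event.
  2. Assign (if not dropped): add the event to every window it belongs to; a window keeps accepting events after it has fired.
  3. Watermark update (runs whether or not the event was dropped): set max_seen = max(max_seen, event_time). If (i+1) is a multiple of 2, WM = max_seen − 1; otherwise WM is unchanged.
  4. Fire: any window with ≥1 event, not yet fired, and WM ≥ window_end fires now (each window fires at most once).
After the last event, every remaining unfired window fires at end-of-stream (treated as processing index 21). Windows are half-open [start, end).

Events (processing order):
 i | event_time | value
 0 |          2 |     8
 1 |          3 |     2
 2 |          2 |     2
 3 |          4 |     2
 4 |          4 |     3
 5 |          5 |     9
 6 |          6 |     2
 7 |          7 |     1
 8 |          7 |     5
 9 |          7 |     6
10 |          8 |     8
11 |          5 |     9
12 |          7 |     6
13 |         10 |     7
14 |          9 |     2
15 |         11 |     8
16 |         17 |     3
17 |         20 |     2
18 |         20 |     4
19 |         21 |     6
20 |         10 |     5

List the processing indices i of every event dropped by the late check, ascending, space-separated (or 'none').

20

i=0 t=2 v=8: → [2,6),[1,5),[0,4); WM=−∞
i=1 t=3 v=2: → [3,7),[2,6),[1,5),[0,4); WM=2
i=2 t=2 v=2: → [2,6),[1,5),[0,4); WM=2
i=3 t=4 v=2: → [4,8),[3,7),[2,6),[1,5); WM=3
i=4 t=4 v=3: → [4,8),[3,7),[2,6),[1,5); WM=3
i=5 t=5 v=9: → [5,9),[4,8),[3,7),[2,6); WM=4; [0,4) fires=12
i=6 t=6 v=2: → [6,10),[5,9),[4,8),[3,7); WM=4
i=7 t=7 v=1: → [7,11),[6,10),[5,9),[4,8); WM=6; [1,5) fires=17 [2,6) fires=26
i=8 t=7 v=5: → [7,11),[6,10),[5,9),[4,8); WM=6
i=9 t=7 v=6: → [7,11),[6,10),[5,9),[4,8); WM=6
i=10 t=8 v=8: → [8,12),[7,11),[6,10),[5,9); WM=6
i=11 t=5 v=9: → [5,9),[4,8),[3,7),[2,6); WM=7; [3,7) fires=27
i=12 t=7 v=6: → [7,11),[6,10),[5,9),[4,8); WM=7
i=13 t=10 v=7: → [10,14),[9,13),[8,12),[7,11); WM=9; [4,8) fires=43 [5,9) fires=46
i=14 t=9 v=2: → [9,13),[8,12),[7,11),[6,10); WM=9
i=15 t=11 v=8: → [11,15),[10,14),[9,13),[8,12); WM=10; [6,10) fires=30
i=16 t=17 v=3: → [17,21),[16,20),[15,19),[14,18); WM=10
i=17 t=20 v=2: → [20,24),[19,23),[18,22),[17,21); WM=19; [7,11) fires=35 [8,12) fires=25 [9,13) fires=17 [10,14) fires=15 [11,15) fires=8 [14,18) fires=3 [15,19) fires=3
i=18 t=20 v=4: → [20,24),[19,23),[18,22),[17,21); WM=19
i=19 t=21 v=6: → [21,25),[20,24),[19,23),[18,22); WM=20; [16,20) fires=3
i=20 t=10 v=5: DROP (t<20-4); WM=20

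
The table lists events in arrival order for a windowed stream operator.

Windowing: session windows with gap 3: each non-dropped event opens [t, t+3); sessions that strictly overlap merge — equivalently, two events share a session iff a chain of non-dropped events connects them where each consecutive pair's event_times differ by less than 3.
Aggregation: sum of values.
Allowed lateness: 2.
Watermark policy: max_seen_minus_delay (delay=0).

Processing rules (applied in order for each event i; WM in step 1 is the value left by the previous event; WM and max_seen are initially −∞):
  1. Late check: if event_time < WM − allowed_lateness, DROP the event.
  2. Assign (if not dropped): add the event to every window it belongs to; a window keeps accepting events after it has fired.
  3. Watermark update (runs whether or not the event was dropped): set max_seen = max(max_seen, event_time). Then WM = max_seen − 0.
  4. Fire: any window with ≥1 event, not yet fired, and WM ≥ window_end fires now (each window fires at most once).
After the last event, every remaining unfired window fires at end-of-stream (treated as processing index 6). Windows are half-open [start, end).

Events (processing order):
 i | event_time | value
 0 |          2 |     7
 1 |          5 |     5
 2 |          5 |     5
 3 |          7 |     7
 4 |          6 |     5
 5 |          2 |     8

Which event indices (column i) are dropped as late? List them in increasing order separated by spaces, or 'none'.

i=0 t=2 v=7: → [2,5); WM=2
i=1 t=5 v=5: → [5,8); WM=5
i=2 t=5 v=5: → [5,8); WM=5
i=3 t=7 v=7: → [5,10); WM=7
i=4 t=6 v=5: → [5,10); WM=7
i=5 t=2 v=8: DROP (t<7-2); WM=7

5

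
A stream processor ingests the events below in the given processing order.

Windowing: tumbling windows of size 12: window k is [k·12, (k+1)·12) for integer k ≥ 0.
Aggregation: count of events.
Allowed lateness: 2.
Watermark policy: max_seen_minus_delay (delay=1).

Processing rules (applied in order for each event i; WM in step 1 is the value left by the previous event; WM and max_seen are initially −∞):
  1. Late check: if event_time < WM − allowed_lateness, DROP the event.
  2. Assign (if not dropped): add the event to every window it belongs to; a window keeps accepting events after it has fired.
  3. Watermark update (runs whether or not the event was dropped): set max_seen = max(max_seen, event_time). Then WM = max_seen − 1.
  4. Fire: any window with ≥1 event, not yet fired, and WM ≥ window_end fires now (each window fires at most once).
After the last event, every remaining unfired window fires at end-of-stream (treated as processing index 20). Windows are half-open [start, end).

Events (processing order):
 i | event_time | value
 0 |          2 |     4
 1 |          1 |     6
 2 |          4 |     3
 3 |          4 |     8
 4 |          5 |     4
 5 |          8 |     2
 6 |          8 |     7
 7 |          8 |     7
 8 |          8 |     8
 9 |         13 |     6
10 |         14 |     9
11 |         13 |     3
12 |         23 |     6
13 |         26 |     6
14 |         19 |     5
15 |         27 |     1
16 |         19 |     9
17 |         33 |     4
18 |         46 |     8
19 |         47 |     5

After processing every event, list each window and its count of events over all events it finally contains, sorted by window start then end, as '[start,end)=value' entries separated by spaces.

i=0 t=2 v=4: → [0,12); WM=1
i=1 t=1 v=6: → [0,12); WM=1
i=2 t=4 v=3: → [0,12); WM=3
i=3 t=4 v=8: → [0,12); WM=3
i=4 t=5 v=4: → [0,12); WM=4
i=5 t=8 v=2: → [0,12); WM=7
i=6 t=8 v=7: → [0,12); WM=7
i=7 t=8 v=7: → [0,12); WM=7
i=8 t=8 v=8: → [0,12); WM=7
i=9 t=13 v=6: → [12,24); WM=12; [0,12) fires=9
i=10 t=14 v=9: → [12,24); WM=13
i=11 t=13 v=3: → [12,24); WM=13
i=12 t=23 v=6: → [12,24); WM=22
i=13 t=26 v=6: → [24,36); WM=25; [12,24) fires=4
i=14 t=19 v=5: DROP (t<25-2); WM=25
i=15 t=27 v=1: → [24,36); WM=26
i=16 t=19 v=9: DROP (t<26-2); WM=26
i=17 t=33 v=4: → [24,36); WM=32
i=18 t=46 v=8: → [36,48); WM=45; [24,36) fires=3
i=19 t=47 v=5: → [36,48); WM=46

[0,12)=9 [12,24)=4 [24,36)=3 [36,48)=2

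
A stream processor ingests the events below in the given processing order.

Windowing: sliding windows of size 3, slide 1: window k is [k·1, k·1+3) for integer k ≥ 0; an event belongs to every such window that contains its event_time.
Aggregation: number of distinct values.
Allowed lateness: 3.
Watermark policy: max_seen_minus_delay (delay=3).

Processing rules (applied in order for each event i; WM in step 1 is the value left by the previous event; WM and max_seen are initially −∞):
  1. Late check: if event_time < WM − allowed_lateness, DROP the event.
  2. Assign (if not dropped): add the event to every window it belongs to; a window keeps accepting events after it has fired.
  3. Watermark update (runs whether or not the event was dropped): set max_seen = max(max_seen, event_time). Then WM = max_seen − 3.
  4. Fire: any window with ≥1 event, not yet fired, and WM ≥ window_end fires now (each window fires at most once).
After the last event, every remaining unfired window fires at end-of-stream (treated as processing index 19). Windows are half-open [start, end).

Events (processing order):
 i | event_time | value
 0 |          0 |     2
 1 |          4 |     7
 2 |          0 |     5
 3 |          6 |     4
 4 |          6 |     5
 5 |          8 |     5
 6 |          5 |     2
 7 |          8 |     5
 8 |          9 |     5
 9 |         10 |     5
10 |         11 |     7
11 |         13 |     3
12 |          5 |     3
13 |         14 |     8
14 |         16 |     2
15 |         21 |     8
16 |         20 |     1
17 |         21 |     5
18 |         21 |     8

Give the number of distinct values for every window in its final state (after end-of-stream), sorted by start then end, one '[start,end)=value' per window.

i=0 t=0 v=2: → [0,3); WM=-3
i=1 t=4 v=7: → [4,7),[3,6),[2,5); WM=1
i=2 t=0 v=5: → [0,3); WM=1
i=3 t=6 v=4: → [6,9),[5,8),[4,7); WM=3; [0,3) fires=2
i=4 t=6 v=5: → [6,9),[5,8),[4,7); WM=3
i=5 t=8 v=5: → [8,11),[7,10),[6,9); WM=5; [2,5) fires=1
i=6 t=5 v=2: → [5,8),[4,7),[3,6); WM=5
i=7 t=8 v=5: → [8,11),[7,10),[6,9); WM=5
i=8 t=9 v=5: → [9,12),[8,11),[7,10); WM=6; [3,6) fires=2
i=9 t=10 v=5: → [10,13),[9,12),[8,11); WM=7; [4,7) fires=4
i=10 t=11 v=7: → [11,14),[10,13),[9,12); WM=8; [5,8) fires=3
i=11 t=13 v=3: → [13,16),[12,15),[11,14); WM=10; [6,9) fires=2 [7,10) fires=1
i=12 t=5 v=3: DROP (t<10-3); WM=10
i=13 t=14 v=8: → [14,17),[13,16),[12,15); WM=11; [8,11) fires=1
i=14 t=16 v=2: → [16,19),[15,18),[14,17); WM=13; [9,12) fires=2 [10,13) fires=2
i=15 t=21 v=8: → [21,24),[20,23),[19,22); WM=18; [11,14) fires=2 [12,15) fires=2 [13,16) fires=2 [14,17) fires=2 [15,18) fires=1
i=16 t=20 v=1: → [20,23),[19,22),[18,21); WM=18
i=17 t=21 v=5: → [21,24),[20,23),[19,22); WM=18
i=18 t=21 v=8: → [21,24),[20,23),[19,22); WM=18

[0,3)=2 [2,5)=1 [3,6)=2 [4,7)=4 [5,8)=3 [6,9)=2 [7,10)=1 [8,11)=1 [9,12)=2 [10,13)=2 [11,14)=2 [12,15)=2 [13,16)=2 [14,17)=2 [15,18)=1 [16,19)=1 [18,21)=1 [19,22)=3 [20,23)=3 [21,24)=2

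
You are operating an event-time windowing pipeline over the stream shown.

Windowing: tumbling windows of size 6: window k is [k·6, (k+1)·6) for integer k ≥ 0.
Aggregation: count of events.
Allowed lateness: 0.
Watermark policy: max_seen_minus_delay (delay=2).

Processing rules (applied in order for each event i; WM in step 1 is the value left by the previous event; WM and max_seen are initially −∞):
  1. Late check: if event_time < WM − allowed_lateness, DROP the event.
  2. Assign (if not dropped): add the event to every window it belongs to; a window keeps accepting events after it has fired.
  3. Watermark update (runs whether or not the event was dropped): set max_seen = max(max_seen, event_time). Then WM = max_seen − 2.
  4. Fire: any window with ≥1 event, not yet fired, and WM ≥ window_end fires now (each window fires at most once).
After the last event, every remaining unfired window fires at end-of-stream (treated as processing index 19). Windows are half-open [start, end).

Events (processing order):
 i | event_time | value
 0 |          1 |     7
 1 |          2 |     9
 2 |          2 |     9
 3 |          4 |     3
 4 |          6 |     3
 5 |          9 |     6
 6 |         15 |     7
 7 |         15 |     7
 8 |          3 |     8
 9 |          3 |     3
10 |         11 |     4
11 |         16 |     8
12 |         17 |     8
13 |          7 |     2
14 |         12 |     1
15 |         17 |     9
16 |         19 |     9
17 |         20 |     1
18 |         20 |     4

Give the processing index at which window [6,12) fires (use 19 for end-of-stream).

6

i=0 t=1 v=7: → [0,6); WM=-1
i=1 t=2 v=9: → [0,6); WM=0
i=2 t=2 v=9: → [0,6); WM=0
i=3 t=4 v=3: → [0,6); WM=2
i=4 t=6 v=3: → [6,12); WM=4
i=5 t=9 v=6: → [6,12); WM=7; [0,6) fires=4
i=6 t=15 v=7: → [12,18); WM=13; [6,12) fires=2
i=7 t=15 v=7: → [12,18); WM=13
i=8 t=3 v=8: DROP (t<13-0); WM=13
i=9 t=3 v=3: DROP (t<13-0); WM=13
i=10 t=11 v=4: DROP (t<13-0); WM=13
i=11 t=16 v=8: → [12,18); WM=14
i=12 t=17 v=8: → [12,18); WM=15
i=13 t=7 v=2: DROP (t<15-0); WM=15
i=14 t=12 v=1: DROP (t<15-0); WM=15
i=15 t=17 v=9: → [12,18); WM=15
i=16 t=19 v=9: → [18,24); WM=17
i=17 t=20 v=1: → [18,24); WM=18; [12,18) fires=5
i=18 t=20 v=4: → [18,24); WM=18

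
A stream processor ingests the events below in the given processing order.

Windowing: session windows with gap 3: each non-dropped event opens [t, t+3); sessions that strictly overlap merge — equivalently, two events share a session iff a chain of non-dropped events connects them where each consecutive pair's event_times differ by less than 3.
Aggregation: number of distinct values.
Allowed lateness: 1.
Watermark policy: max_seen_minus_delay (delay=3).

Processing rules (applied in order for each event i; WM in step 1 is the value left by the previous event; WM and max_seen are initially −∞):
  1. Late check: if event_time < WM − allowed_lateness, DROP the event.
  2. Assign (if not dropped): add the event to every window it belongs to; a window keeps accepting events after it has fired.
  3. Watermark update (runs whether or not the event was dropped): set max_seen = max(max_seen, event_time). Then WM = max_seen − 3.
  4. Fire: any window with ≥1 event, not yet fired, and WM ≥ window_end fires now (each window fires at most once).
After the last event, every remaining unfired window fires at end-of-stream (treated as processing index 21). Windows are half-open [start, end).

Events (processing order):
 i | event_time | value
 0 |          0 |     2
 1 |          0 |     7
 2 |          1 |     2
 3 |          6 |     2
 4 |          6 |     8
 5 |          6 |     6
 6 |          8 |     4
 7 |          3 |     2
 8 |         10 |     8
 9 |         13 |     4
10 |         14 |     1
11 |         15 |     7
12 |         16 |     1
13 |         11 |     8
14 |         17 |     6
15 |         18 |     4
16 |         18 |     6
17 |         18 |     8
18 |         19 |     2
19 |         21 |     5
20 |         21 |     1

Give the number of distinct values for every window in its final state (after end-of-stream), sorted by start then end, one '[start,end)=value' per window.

i=0 t=0 v=2: → [0,3); WM=-3
i=1 t=0 v=7: → [0,3); WM=-3
i=2 t=1 v=2: → [0,4); WM=-2
i=3 t=6 v=2: → [6,9); WM=3
i=4 t=6 v=8: → [6,9); WM=3
i=5 t=6 v=6: → [6,9); WM=3
i=6 t=8 v=4: → [6,11); WM=5
i=7 t=3 v=2: DROP (t<5-1); WM=5
i=8 t=10 v=8: → [6,13); WM=7
i=9 t=13 v=4: → [13,16); WM=10
i=10 t=14 v=1: → [13,17); WM=11
i=11 t=15 v=7: → [13,18); WM=12
i=12 t=16 v=1: → [13,19); WM=13
i=13 t=11 v=8: DROP (t<13-1); WM=13
i=14 t=17 v=6: → [13,20); WM=14
i=15 t=18 v=4: → [13,21); WM=15
i=16 t=18 v=6: → [13,21); WM=15
i=17 t=18 v=8: → [13,21); WM=15
i=18 t=19 v=2: → [13,22); WM=16
i=19 t=21 v=5: → [13,24); WM=18
i=20 t=21 v=1: → [13,24); WM=18

[0,4)=2 [6,13)=4 [13,24)=7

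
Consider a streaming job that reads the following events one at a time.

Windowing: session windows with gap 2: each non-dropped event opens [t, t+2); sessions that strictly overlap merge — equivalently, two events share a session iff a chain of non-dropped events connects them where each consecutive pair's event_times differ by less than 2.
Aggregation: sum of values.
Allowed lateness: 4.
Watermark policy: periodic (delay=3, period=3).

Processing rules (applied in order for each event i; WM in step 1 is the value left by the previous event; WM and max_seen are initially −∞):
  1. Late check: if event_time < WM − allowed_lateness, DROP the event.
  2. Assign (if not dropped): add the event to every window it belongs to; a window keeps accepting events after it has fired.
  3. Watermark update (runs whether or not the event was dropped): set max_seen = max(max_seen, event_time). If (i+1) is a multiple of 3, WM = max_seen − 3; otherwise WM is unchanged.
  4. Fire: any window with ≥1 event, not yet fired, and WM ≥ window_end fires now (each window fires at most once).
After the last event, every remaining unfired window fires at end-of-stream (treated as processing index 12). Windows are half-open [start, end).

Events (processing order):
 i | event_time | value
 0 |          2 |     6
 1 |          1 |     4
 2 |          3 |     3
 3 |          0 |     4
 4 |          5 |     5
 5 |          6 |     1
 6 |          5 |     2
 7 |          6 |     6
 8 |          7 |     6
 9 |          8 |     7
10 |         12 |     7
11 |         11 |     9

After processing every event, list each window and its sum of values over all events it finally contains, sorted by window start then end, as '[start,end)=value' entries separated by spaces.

[0,5)=17 [5,10)=27 [11,14)=16

i=0 t=2 v=6: → [2,4); WM=−∞
i=1 t=1 v=4: → [1,4); WM=−∞
i=2 t=3 v=3: → [1,5); WM=0
i=3 t=0 v=4: → [0,5); WM=0
i=4 t=5 v=5: → [5,7); WM=0
i=5 t=6 v=1: → [5,8); WM=3
i=6 t=5 v=2: → [5,8); WM=3
i=7 t=6 v=6: → [5,8); WM=3
i=8 t=7 v=6: → [5,9); WM=4
i=9 t=8 v=7: → [5,10); WM=4
i=10 t=12 v=7: → [12,14); WM=4
i=11 t=11 v=9: → [11,14); WM=9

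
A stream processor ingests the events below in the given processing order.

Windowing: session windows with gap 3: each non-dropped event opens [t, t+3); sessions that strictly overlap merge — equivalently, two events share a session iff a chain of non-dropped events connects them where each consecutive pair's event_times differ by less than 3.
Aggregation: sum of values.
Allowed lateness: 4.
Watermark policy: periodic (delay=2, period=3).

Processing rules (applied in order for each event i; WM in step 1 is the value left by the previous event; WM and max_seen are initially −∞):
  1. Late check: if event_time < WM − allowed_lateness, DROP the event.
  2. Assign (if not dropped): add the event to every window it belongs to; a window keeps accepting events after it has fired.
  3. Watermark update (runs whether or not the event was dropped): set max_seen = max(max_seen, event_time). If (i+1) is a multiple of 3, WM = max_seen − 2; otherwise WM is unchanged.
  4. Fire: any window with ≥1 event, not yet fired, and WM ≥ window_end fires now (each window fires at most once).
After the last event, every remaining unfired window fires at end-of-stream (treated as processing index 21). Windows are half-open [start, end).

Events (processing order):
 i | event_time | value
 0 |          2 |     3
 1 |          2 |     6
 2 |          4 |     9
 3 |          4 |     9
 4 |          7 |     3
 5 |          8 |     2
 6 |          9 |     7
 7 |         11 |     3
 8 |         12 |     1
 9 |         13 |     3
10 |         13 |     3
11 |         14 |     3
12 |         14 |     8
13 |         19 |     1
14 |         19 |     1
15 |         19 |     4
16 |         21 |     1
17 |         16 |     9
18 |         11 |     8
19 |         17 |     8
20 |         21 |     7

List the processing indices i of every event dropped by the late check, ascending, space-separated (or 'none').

18

i=0 t=2 v=3: → [2,5); WM=−∞
i=1 t=2 v=6: → [2,5); WM=−∞
i=2 t=4 v=9: → [2,7); WM=2
i=3 t=4 v=9: → [2,7); WM=2
i=4 t=7 v=3: → [7,10); WM=2
i=5 t=8 v=2: → [7,11); WM=6
i=6 t=9 v=7: → [7,12); WM=6
i=7 t=11 v=3: → [7,14); WM=6
i=8 t=12 v=1: → [7,15); WM=10
i=9 t=13 v=3: → [7,16); WM=10
i=10 t=13 v=3: → [7,16); WM=10
i=11 t=14 v=3: → [7,17); WM=12
i=12 t=14 v=8: → [7,17); WM=12
i=13 t=19 v=1: → [19,22); WM=12
i=14 t=19 v=1: → [19,22); WM=17
i=15 t=19 v=4: → [19,22); WM=17
i=16 t=21 v=1: → [19,24); WM=17
i=17 t=16 v=9: → [7,19); WM=19
i=18 t=11 v=8: DROP (t<19-4); WM=19
i=19 t=17 v=8: → [7,24); WM=19
i=20 t=21 v=7: → [7,24); WM=19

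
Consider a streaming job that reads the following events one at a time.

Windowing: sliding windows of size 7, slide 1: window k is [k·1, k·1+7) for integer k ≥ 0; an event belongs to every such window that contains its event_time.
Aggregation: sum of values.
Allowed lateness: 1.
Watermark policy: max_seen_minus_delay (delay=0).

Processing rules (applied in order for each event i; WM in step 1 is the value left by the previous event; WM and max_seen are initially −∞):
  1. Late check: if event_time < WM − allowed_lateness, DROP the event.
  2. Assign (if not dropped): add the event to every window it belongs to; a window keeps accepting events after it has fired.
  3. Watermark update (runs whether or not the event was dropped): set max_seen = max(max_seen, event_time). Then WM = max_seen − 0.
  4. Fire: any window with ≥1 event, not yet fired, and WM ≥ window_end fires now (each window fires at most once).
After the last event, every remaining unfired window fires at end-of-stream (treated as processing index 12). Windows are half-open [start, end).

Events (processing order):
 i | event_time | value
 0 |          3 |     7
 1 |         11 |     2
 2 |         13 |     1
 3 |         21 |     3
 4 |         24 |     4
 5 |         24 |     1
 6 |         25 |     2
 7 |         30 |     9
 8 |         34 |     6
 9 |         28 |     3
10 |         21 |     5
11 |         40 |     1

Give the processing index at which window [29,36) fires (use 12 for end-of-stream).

i=0 t=3 v=7: → [3,10),[2,9),[1,8),[0,7); WM=3
i=1 t=11 v=2: → [11,18),[10,17),[9,16),[8,15),[7,14),[6,13),[5,12); WM=11; [0,7) fires=7 [1,8) fires=7 [2,9) fires=7 [3,10) fires=7
i=2 t=13 v=1: → [13,20),[12,19),[11,18),[10,17),[9,16),[8,15),[7,14); WM=13; [5,12) fires=2 [6,13) fires=2
i=3 t=21 v=3: → [21,28),[20,27),[19,26),[18,25),[17,24),[16,23),[15,22); WM=21; [7,14) fires=3 [8,15) fires=3 [9,16) fires=3 [10,17) fires=3 [11,18) fires=3 [12,19) fires=1 [13,20) fires=1
i=4 t=24 v=4: → [24,31),[23,30),[22,29),[21,28),[20,27),[19,26),[18,25); WM=24; [15,22) fires=3 [16,23) fires=3 [17,24) fires=3
i=5 t=24 v=1: → [24,31),[23,30),[22,29),[21,28),[20,27),[19,26),[18,25); WM=24
i=6 t=25 v=2: → [25,32),[24,31),[23,30),[22,29),[21,28),[20,27),[19,26); WM=25; [18,25) fires=8
i=7 t=30 v=9: → [30,37),[29,36),[28,35),[27,34),[26,33),[25,32),[24,31); WM=30; [19,26) fires=10 [20,27) fires=10 [21,28) fires=10 [22,29) fires=7 [23,30) fires=7
i=8 t=34 v=6: → [34,41),[33,40),[32,39),[31,38),[30,37),[29,36),[28,35); WM=34; [24,31) fires=16 [25,32) fires=11 [26,33) fires=9 [27,34) fires=9
i=9 t=28 v=3: DROP (t<34-1); WM=34
i=10 t=21 v=5: DROP (t<34-1); WM=34
i=11 t=40 v=1: → [40,47),[39,46),[38,45),[37,44),[36,43),[35,42),[34,41); WM=40; [28,35) fires=15 [29,36) fires=15 [30,37) fires=15 [31,38) fires=6 [32,39) fires=6 [33,40) fires=6

11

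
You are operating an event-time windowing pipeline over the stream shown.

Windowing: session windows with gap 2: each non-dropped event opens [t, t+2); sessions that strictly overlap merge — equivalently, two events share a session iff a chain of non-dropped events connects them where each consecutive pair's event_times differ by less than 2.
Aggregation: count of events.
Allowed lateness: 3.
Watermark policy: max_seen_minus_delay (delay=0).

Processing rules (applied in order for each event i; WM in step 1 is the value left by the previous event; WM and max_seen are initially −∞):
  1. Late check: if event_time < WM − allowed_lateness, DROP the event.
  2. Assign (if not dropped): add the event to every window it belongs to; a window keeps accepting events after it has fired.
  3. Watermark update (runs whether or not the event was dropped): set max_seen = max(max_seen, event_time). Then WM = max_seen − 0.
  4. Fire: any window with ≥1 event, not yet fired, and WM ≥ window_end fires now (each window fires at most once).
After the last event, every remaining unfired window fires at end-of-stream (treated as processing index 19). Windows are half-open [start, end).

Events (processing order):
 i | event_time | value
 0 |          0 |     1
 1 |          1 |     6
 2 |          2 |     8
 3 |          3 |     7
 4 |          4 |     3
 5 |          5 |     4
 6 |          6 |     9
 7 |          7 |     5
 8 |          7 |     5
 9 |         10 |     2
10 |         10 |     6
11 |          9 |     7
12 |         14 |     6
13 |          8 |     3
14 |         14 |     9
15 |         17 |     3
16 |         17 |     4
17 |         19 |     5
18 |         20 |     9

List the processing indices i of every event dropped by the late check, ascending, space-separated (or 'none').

13

i=0 t=0 v=1: → [0,2); WM=0
i=1 t=1 v=6: → [0,3); WM=1
i=2 t=2 v=8: → [0,4); WM=2
i=3 t=3 v=7: → [0,5); WM=3
i=4 t=4 v=3: → [0,6); WM=4
i=5 t=5 v=4: → [0,7); WM=5
i=6 t=6 v=9: → [0,8); WM=6
i=7 t=7 v=5: → [0,9); WM=7
i=8 t=7 v=5: → [0,9); WM=7
i=9 t=10 v=2: → [10,12); WM=10
i=10 t=10 v=6: → [10,12); WM=10
i=11 t=9 v=7: → [9,12); WM=10
i=12 t=14 v=6: → [14,16); WM=14
i=13 t=8 v=3: DROP (t<14-3); WM=14
i=14 t=14 v=9: → [14,16); WM=14
i=15 t=17 v=3: → [17,19); WM=17
i=16 t=17 v=4: → [17,19); WM=17
i=17 t=19 v=5: → [19,21); WM=19
i=18 t=20 v=9: → [19,22); WM=20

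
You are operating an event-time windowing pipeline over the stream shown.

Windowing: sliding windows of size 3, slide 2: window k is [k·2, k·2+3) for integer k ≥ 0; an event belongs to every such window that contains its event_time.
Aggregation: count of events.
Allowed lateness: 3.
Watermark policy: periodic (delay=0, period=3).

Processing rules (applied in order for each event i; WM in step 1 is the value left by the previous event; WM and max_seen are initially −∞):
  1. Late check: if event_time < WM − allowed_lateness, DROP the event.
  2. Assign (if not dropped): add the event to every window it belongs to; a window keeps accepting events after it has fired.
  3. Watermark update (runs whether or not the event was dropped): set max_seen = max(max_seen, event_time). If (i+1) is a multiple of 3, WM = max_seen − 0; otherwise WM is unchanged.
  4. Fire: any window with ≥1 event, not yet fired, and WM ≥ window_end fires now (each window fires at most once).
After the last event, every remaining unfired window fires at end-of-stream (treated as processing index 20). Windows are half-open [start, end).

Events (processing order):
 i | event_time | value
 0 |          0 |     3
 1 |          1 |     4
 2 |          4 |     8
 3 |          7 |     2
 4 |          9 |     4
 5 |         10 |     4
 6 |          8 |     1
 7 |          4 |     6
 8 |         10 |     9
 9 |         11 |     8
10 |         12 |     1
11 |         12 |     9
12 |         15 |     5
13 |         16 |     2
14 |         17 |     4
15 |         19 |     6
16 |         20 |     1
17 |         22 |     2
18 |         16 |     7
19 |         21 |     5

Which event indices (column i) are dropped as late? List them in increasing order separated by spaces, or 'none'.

7 18

i=0 t=0 v=3: → [0,3); WM=−∞
i=1 t=1 v=4: → [0,3); WM=−∞
i=2 t=4 v=8: → [4,7),[2,5); WM=4; [0,3) fires=2
i=3 t=7 v=2: → [6,9); WM=4
i=4 t=9 v=4: → [8,11); WM=4
i=5 t=10 v=4: → [10,13),[8,11); WM=10; [2,5) fires=1 [4,7) fires=1 [6,9) fires=1
i=6 t=8 v=1: → [8,11),[6,9); WM=10
i=7 t=4 v=6: DROP (t<10-3); WM=10
i=8 t=10 v=9: → [10,13),[8,11); WM=10
i=9 t=11 v=8: → [10,13); WM=10
i=10 t=12 v=1: → [12,15),[10,13); WM=10
i=11 t=12 v=9: → [12,15),[10,13); WM=12; [8,11) fires=4
i=12 t=15 v=5: → [14,17); WM=12
i=13 t=16 v=2: → [16,19),[14,17); WM=12
i=14 t=17 v=4: → [16,19); WM=17; [10,13) fires=5 [12,15) fires=2 [14,17) fires=2
i=15 t=19 v=6: → [18,21); WM=17
i=16 t=20 v=1: → [20,23),[18,21); WM=17
i=17 t=22 v=2: → [22,25),[20,23); WM=22; [16,19) fires=2 [18,21) fires=2
i=18 t=16 v=7: DROP (t<22-3); WM=22
i=19 t=21 v=5: → [20,23); WM=22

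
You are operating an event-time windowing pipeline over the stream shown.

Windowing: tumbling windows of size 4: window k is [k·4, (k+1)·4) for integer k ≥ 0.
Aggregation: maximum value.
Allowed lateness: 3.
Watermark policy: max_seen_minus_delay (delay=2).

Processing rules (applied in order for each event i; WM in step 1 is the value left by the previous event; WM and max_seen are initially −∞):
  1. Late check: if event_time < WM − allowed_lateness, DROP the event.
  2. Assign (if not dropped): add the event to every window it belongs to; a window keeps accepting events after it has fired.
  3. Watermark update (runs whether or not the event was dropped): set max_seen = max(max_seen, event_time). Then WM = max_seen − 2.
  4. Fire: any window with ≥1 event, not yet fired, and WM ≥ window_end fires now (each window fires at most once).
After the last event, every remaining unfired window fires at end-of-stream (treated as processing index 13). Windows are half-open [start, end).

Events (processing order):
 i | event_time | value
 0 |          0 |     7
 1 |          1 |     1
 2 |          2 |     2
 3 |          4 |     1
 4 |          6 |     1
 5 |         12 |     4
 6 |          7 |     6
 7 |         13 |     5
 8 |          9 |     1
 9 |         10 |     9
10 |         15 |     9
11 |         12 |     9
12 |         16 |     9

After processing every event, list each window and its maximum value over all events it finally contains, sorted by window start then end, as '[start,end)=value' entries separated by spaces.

[0,4)=7 [4,8)=6 [8,12)=9 [12,16)=9 [16,20)=9

i=0 t=0 v=7: → [0,4); WM=-2
i=1 t=1 v=1: → [0,4); WM=-1
i=2 t=2 v=2: → [0,4); WM=0
i=3 t=4 v=1: → [4,8); WM=2
i=4 t=6 v=1: → [4,8); WM=4; [0,4) fires=7
i=5 t=12 v=4: → [12,16); WM=10; [4,8) fires=1
i=6 t=7 v=6: → [4,8); WM=10
i=7 t=13 v=5: → [12,16); WM=11
i=8 t=9 v=1: → [8,12); WM=11
i=9 t=10 v=9: → [8,12); WM=11
i=10 t=15 v=9: → [12,16); WM=13; [8,12) fires=9
i=11 t=12 v=9: → [12,16); WM=13
i=12 t=16 v=9: → [16,20); WM=14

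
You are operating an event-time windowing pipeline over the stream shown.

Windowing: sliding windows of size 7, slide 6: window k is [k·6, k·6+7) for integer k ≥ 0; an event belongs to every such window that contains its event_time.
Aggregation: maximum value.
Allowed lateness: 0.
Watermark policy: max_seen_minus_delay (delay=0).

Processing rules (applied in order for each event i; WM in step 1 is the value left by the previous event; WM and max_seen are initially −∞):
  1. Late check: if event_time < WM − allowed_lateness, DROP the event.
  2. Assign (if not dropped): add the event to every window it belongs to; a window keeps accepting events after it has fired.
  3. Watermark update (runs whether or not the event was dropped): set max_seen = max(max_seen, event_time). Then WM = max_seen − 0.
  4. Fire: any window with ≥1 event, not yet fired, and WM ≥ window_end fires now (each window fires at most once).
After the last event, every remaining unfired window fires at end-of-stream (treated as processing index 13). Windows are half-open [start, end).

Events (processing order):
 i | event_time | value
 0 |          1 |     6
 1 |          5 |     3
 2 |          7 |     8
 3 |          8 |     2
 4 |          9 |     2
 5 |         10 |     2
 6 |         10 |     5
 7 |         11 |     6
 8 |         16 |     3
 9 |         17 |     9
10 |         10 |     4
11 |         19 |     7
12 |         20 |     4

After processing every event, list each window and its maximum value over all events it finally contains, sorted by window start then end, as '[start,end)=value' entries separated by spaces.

i=0 t=1 v=6: → [0,7); WM=1
i=1 t=5 v=3: → [0,7); WM=5
i=2 t=7 v=8: → [6,13); WM=7; [0,7) fires=6
i=3 t=8 v=2: → [6,13); WM=8
i=4 t=9 v=2: → [6,13); WM=9
i=5 t=10 v=2: → [6,13); WM=10
i=6 t=10 v=5: → [6,13); WM=10
i=7 t=11 v=6: → [6,13); WM=11
i=8 t=16 v=3: → [12,19); WM=16; [6,13) fires=8
i=9 t=17 v=9: → [12,19); WM=17
i=10 t=10 v=4: DROP (t<17-0); WM=17
i=11 t=19 v=7: → [18,25); WM=19; [12,19) fires=9
i=12 t=20 v=4: → [18,25); WM=20

[0,7)=6 [6,13)=8 [12,19)=9 [18,25)=7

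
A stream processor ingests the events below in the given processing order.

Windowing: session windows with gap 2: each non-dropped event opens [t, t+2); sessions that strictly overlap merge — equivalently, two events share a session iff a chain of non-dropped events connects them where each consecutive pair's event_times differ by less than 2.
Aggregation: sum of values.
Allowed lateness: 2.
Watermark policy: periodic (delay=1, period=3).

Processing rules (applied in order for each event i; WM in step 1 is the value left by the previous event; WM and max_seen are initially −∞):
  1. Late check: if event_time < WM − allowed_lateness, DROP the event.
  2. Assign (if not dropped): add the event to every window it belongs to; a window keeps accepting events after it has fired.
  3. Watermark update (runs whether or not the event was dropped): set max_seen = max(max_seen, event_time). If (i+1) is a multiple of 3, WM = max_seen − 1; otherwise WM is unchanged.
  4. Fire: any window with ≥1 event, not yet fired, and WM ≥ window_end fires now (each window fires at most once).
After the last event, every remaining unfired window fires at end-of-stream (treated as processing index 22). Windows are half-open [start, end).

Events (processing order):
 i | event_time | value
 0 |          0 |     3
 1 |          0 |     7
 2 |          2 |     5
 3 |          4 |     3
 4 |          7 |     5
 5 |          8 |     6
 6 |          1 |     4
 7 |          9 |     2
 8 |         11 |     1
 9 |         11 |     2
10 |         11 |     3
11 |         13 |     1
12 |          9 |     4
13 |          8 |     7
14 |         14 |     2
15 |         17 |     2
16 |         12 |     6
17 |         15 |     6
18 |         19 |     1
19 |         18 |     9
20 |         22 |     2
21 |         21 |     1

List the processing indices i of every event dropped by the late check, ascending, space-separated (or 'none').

6 12 13

i=0 t=0 v=3: → [0,2); WM=−∞
i=1 t=0 v=7: → [0,2); WM=−∞
i=2 t=2 v=5: → [2,4); WM=1
i=3 t=4 v=3: → [4,6); WM=1
i=4 t=7 v=5: → [7,9); WM=1
i=5 t=8 v=6: → [7,10); WM=7
i=6 t=1 v=4: DROP (t<7-2); WM=7
i=7 t=9 v=2: → [7,11); WM=7
i=8 t=11 v=1: → [11,13); WM=10
i=9 t=11 v=2: → [11,13); WM=10
i=10 t=11 v=3: → [11,13); WM=10
i=11 t=13 v=1: → [13,15); WM=12
i=12 t=9 v=4: DROP (t<12-2); WM=12
i=13 t=8 v=7: DROP (t<12-2); WM=12
i=14 t=14 v=2: → [13,16); WM=13
i=15 t=17 v=2: → [17,19); WM=13
i=16 t=12 v=6: → [11,16); WM=13
i=17 t=15 v=6: → [11,17); WM=16
i=18 t=19 v=1: → [19,21); WM=16
i=19 t=18 v=9: → [17,21); WM=16
i=20 t=22 v=2: → [22,24); WM=21
i=21 t=21 v=1: → [21,24); WM=21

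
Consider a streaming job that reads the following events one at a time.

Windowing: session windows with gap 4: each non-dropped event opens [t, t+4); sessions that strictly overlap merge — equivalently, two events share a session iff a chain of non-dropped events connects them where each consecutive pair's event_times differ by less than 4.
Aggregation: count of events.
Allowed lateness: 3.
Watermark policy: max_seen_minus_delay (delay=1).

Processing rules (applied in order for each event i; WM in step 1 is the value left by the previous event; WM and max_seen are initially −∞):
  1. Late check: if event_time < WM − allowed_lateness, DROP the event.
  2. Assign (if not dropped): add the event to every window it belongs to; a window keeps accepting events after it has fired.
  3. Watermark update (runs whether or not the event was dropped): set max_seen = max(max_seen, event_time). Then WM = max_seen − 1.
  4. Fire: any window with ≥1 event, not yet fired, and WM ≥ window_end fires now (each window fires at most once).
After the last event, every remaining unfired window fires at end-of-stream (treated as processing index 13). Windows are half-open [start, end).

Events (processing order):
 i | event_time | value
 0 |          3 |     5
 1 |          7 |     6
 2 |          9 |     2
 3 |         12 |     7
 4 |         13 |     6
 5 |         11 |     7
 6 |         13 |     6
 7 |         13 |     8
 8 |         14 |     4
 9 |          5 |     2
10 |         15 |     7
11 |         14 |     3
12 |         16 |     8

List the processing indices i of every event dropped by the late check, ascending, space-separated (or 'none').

i=0 t=3 v=5: → [3,7); WM=2
i=1 t=7 v=6: → [7,11); WM=6
i=2 t=9 v=2: → [7,13); WM=8
i=3 t=12 v=7: → [7,16); WM=11
i=4 t=13 v=6: → [7,17); WM=12
i=5 t=11 v=7: → [7,17); WM=12
i=6 t=13 v=6: → [7,17); WM=12
i=7 t=13 v=8: → [7,17); WM=12
i=8 t=14 v=4: → [7,18); WM=13
i=9 t=5 v=2: DROP (t<13-3); WM=13
i=10 t=15 v=7: → [7,19); WM=14
i=11 t=14 v=3: → [7,19); WM=14
i=12 t=16 v=8: → [7,20); WM=15

9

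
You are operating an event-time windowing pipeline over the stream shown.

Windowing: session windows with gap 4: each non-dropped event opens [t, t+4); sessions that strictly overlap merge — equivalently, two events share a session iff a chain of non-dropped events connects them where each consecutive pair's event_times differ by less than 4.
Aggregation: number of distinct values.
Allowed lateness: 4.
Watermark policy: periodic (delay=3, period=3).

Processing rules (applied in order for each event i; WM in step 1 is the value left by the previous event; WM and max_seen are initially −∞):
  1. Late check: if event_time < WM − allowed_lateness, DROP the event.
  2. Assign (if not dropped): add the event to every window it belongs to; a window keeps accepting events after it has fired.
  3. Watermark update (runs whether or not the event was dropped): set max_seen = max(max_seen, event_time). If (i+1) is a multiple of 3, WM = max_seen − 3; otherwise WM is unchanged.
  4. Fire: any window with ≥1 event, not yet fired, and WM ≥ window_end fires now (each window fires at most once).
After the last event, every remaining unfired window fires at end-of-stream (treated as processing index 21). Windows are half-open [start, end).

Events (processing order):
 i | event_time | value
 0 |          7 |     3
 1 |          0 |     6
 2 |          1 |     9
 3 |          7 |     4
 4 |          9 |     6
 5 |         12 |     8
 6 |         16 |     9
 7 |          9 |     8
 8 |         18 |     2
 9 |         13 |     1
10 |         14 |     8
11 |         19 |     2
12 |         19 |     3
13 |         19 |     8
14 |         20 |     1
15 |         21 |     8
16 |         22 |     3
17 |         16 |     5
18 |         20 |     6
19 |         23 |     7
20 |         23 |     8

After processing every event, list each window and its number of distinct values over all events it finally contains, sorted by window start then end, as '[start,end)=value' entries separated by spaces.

i=0 t=7 v=3: → [7,11); WM=−∞
i=1 t=0 v=6: → [0,4); WM=−∞
i=2 t=1 v=9: → [0,5); WM=4
i=3 t=7 v=4: → [7,11); WM=4
i=4 t=9 v=6: → [7,13); WM=4
i=5 t=12 v=8: → [7,16); WM=9
i=6 t=16 v=9: → [16,20); WM=9
i=7 t=9 v=8: → [7,16); WM=9
i=8 t=18 v=2: → [16,22); WM=15
i=9 t=13 v=1: → [7,22); WM=15
i=10 t=14 v=8: → [7,22); WM=15
i=11 t=19 v=2: → [7,23); WM=16
i=12 t=19 v=3: → [7,23); WM=16
i=13 t=19 v=8: → [7,23); WM=16
i=14 t=20 v=1: → [7,24); WM=17
i=15 t=21 v=8: → [7,25); WM=17
i=16 t=22 v=3: → [7,26); WM=17
i=17 t=16 v=5: → [7,26); WM=19
i=18 t=20 v=6: → [7,26); WM=19
i=19 t=23 v=7: → [7,27); WM=19
i=20 t=23 v=8: → [7,27); WM=20

[0,5)=2 [7,27)=9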